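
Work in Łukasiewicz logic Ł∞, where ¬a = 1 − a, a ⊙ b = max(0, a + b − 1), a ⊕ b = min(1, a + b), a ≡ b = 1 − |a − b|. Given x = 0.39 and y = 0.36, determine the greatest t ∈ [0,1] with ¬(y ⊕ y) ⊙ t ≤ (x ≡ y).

1.00

y ⊕ y = min(1, 0.36 + 0.36) = min(1, 0.72) = 0.72
¬(y ⊕ y) = 1 − 0.72 = 0.28
So the left factor is ¬(y ⊕ y) = 0.28.
x ≡ y = 1 − |0.39 − 0.36| = 1 − 0.03 = 0.97
So the right-hand bound is x ≡ y = 0.97.
The residuum of the Łukasiewicz t-norm gives the supremum: min(1, 1 − 0.28 + 0.97).
1 − 0.28 + 0.97 = 1.69, so t = min(1, 1.69) = 1.00.
Check: 0.28 ⊙ 1.00 = max(0, 0.28) = 0.28 ≤ 0.97.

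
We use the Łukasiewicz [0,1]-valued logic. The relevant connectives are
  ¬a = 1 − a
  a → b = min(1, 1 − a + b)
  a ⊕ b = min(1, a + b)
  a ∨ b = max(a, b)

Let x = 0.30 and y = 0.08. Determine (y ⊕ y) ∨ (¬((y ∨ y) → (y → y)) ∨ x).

y ⊕ y = min(1, 0.08 + 0.08) = min(1, 0.16) = 0.16
y ∨ y = max(0.08, 0.08) = 0.08
y → y = min(1, 1 − 0.08 + 0.08) = min(1, 1.00) = 1.00
(y ∨ y) → (y → y) = min(1, 1 − 0.08 + 1.00) = min(1, 1.92) = 1.00
¬((y ∨ y) → (y → y)) = 1 − 1.00 = 0.00
¬((y ∨ y) → (y → y)) ∨ x = max(0.00, 0.30) = 0.30
(y ⊕ y) ∨ (¬((y ∨ y) → (y → y)) ∨ x) = max(0.16, 0.30) = 0.30

0.30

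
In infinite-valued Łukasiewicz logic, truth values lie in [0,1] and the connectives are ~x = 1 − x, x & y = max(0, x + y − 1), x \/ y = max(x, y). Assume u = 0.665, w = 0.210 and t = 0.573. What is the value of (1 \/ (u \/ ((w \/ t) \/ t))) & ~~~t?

0.427

w \/ t = max(0.210, 0.573) = 0.573
(w \/ t) \/ t = max(0.573, 0.573) = 0.573
u \/ ((w \/ t) \/ t) = max(0.665, 0.573) = 0.665
1 \/ (u \/ ((w \/ t) \/ t)) = max(1.000, 0.665) = 1.000
~t = 1 − 0.573 = 0.427
~~t = 1 − 0.427 = 0.573
~~~t = 1 − 0.573 = 0.427
(1 \/ (u \/ ((w \/ t) \/ t))) & ~~~t = max(0, 1.000 + 0.427 − 1) = max(0, 0.427) = 0.427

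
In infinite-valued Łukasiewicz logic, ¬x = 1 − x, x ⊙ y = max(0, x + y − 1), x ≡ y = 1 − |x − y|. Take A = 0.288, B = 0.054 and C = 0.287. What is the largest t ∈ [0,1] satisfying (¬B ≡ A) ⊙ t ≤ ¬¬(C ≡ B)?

1.000

¬B = 1 − 0.054 = 0.946
¬B ≡ A = 1 − |0.946 − 0.288| = 1 − 0.658 = 0.342
So the left factor is ¬B ≡ A = 0.342.
C ≡ B = 1 − |0.287 − 0.054| = 1 − 0.233 = 0.767
¬(C ≡ B) = 1 − 0.767 = 0.233
¬¬(C ≡ B) = 1 − 0.233 = 0.767
So the right-hand bound is ¬¬(C ≡ B) = 0.767.
The residuum of the Łukasiewicz t-norm gives the supremum: min(1, 1 − 0.342 + 0.767).
1 − 0.342 + 0.767 = 1.425, so t = min(1, 1.425) = 1.000.
Check: 0.342 ⊙ 1.000 = max(0, 0.342) = 0.342 ≤ 0.767.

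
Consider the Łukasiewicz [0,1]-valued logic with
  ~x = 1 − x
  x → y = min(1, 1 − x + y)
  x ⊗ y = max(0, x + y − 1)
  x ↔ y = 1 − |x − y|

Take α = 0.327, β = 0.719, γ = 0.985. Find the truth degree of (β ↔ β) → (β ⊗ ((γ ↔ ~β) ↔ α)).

β ↔ β = 1 − |0.719 − 0.719| = 1 − 0.000 = 1.000
~β = 1 − 0.719 = 0.281
γ ↔ ~β = 1 − |0.985 − 0.281| = 1 − 0.704 = 0.296
(γ ↔ ~β) ↔ α = 1 − |0.296 − 0.327| = 1 − 0.031 = 0.969
β ⊗ ((γ ↔ ~β) ↔ α) = max(0, 0.719 + 0.969 − 1) = max(0, 0.688) = 0.688
(β ↔ β) → (β ⊗ ((γ ↔ ~β) ↔ α)) = min(1, 1 − 1.000 + 0.688) = min(1, 0.688) = 0.688

0.688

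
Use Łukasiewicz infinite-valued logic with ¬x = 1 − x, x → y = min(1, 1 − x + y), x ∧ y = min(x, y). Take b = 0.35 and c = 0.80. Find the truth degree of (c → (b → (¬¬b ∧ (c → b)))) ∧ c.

¬b = 1 − 0.35 = 0.65
¬¬b = 1 − 0.65 = 0.35
c → b = min(1, 1 − 0.80 + 0.35) = min(1, 0.55) = 0.55
¬¬b ∧ (c → b) = min(0.35, 0.55) = 0.35
b → (¬¬b ∧ (c → b)) = min(1, 1 − 0.35 + 0.35) = min(1, 1.00) = 1.00
c → (b → (¬¬b ∧ (c → b))) = min(1, 1 − 0.80 + 1.00) = min(1, 1.20) = 1.00
(c → (b → (¬¬b ∧ (c → b)))) ∧ c = min(1.00, 0.80) = 0.80

0.80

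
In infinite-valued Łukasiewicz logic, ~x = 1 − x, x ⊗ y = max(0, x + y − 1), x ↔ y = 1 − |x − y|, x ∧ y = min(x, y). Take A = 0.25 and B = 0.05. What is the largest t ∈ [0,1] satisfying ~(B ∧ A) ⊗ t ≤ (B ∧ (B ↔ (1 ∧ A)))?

0.10

B ∧ A = min(0.05, 0.25) = 0.05
~(B ∧ A) = 1 − 0.05 = 0.95
So the left factor is ~(B ∧ A) = 0.95.
1 ∧ A = min(1.00, 0.25) = 0.25
B ↔ (1 ∧ A) = 1 − |0.05 − 0.25| = 1 − 0.20 = 0.80
B ∧ (B ↔ (1 ∧ A)) = min(0.05, 0.80) = 0.05
So the right-hand bound is B ∧ (B ↔ (1 ∧ A)) = 0.05.
The residuum of the Łukasiewicz t-norm gives the supremum: min(1, 1 − 0.95 + 0.05).
1 − 0.95 + 0.05 = 0.10, so t = min(1, 0.10) = 0.10.
Check: 0.95 ⊗ 0.10 = max(0, 0.05) = 0.05 ≤ 0.05.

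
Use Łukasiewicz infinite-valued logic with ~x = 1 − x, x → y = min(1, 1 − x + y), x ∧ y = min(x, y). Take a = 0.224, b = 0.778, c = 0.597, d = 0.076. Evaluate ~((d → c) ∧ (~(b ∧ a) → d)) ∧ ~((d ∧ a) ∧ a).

0.700

d → c = min(1, 1 − 0.076 + 0.597) = min(1, 1.521) = 1.000
b ∧ a = min(0.778, 0.224) = 0.224
~(b ∧ a) = 1 − 0.224 = 0.776
~(b ∧ a) → d = min(1, 1 − 0.776 + 0.076) = min(1, 0.300) = 0.300
(d → c) ∧ (~(b ∧ a) → d) = min(1.000, 0.300) = 0.300
~((d → c) ∧ (~(b ∧ a) → d)) = 1 − 0.300 = 0.700
d ∧ a = min(0.076, 0.224) = 0.076
(d ∧ a) ∧ a = min(0.076, 0.224) = 0.076
~((d ∧ a) ∧ a) = 1 − 0.076 = 0.924
~((d → c) ∧ (~(b ∧ a) → d)) ∧ ~((d ∧ a) ∧ a) = min(0.700, 0.924) = 0.700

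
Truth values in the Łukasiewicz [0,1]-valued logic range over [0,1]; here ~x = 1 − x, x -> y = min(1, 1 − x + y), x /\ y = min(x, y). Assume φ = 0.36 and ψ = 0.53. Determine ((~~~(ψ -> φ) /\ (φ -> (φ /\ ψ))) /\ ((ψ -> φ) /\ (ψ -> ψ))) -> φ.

1.00

ψ -> φ = min(1, 1 − 0.53 + 0.36) = min(1, 0.83) = 0.83
~(ψ -> φ) = 1 − 0.83 = 0.17
~~(ψ -> φ) = 1 − 0.17 = 0.83
~~~(ψ -> φ) = 1 − 0.83 = 0.17
φ /\ ψ = min(0.36, 0.53) = 0.36
φ -> (φ /\ ψ) = min(1, 1 − 0.36 + 0.36) = min(1, 1.00) = 1.00
~~~(ψ -> φ) /\ (φ -> (φ /\ ψ)) = min(0.17, 1.00) = 0.17
ψ -> ψ = min(1, 1 − 0.53 + 0.53) = min(1, 1.00) = 1.00
(ψ -> φ) /\ (ψ -> ψ) = min(0.83, 1.00) = 0.83
(~~~(ψ -> φ) /\ (φ -> (φ /\ ψ))) /\ ((ψ -> φ) /\ (ψ -> ψ)) = min(0.17, 0.83) = 0.17
((~~~(ψ -> φ) /\ (φ -> (φ /\ ψ))) /\ ((ψ -> φ) /\ (ψ -> ψ))) -> φ = min(1, 1 − 0.17 + 0.36) = min(1, 1.19) = 1.00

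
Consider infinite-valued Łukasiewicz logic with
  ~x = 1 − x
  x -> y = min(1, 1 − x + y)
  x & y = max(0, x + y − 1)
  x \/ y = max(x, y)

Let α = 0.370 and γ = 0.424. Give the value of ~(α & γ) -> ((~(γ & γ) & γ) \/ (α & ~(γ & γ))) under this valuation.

α & γ = max(0, 0.370 + 0.424 − 1) = max(0, -0.206) = 0.000
~(α & γ) = 1 − 0.000 = 1.000
γ & γ = max(0, 0.424 + 0.424 − 1) = max(0, -0.152) = 0.000
~(γ & γ) = 1 − 0.000 = 1.000
~(γ & γ) & γ = max(0, 1.000 + 0.424 − 1) = max(0, 0.424) = 0.424
α & ~(γ & γ) = max(0, 0.370 + 1.000 − 1) = max(0, 0.370) = 0.370
(~(γ & γ) & γ) \/ (α & ~(γ & γ)) = max(0.424, 0.370) = 0.424
~(α & γ) -> ((~(γ & γ) & γ) \/ (α & ~(γ & γ))) = min(1, 1 − 1.000 + 0.424) = min(1, 0.424) = 0.424

0.424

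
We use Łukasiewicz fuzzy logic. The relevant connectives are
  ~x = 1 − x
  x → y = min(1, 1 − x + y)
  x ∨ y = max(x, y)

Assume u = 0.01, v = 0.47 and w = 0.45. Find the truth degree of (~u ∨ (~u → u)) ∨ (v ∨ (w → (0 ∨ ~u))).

1.00

~u = 1 − 0.01 = 0.99
~u → u = min(1, 1 − 0.99 + 0.01) = min(1, 0.02) = 0.02
~u ∨ (~u → u) = max(0.99, 0.02) = 0.99
0 ∨ ~u = max(0.00, 0.99) = 0.99
w → (0 ∨ ~u) = min(1, 1 − 0.45 + 0.99) = min(1, 1.54) = 1.00
v ∨ (w → (0 ∨ ~u)) = max(0.47, 1.00) = 1.00
(~u ∨ (~u → u)) ∨ (v ∨ (w → (0 ∨ ~u))) = max(0.99, 1.00) = 1.00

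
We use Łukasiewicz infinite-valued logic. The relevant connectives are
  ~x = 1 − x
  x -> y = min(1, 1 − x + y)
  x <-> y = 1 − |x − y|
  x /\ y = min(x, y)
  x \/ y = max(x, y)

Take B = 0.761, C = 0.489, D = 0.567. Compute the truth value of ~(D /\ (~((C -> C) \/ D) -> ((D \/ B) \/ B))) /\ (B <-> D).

0.433

C -> C = min(1, 1 − 0.489 + 0.489) = min(1, 1.000) = 1.000
(C -> C) \/ D = max(1.000, 0.567) = 1.000
~((C -> C) \/ D) = 1 − 1.000 = 0.000
D \/ B = max(0.567, 0.761) = 0.761
(D \/ B) \/ B = max(0.761, 0.761) = 0.761
~((C -> C) \/ D) -> ((D \/ B) \/ B) = min(1, 1 − 0.000 + 0.761) = min(1, 1.761) = 1.000
D /\ (~((C -> C) \/ D) -> ((D \/ B) \/ B)) = min(0.567, 1.000) = 0.567
~(D /\ (~((C -> C) \/ D) -> ((D \/ B) \/ B))) = 1 − 0.567 = 0.433
B <-> D = 1 − |0.761 − 0.567| = 1 − 0.194 = 0.806
~(D /\ (~((C -> C) \/ D) -> ((D \/ B) \/ B))) /\ (B <-> D) = min(0.433, 0.806) = 0.433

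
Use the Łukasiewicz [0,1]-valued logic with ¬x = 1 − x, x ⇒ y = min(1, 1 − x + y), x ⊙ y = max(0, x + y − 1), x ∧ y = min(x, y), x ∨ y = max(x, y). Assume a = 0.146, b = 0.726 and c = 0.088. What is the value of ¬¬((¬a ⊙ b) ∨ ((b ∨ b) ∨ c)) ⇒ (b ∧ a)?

0.420

¬a = 1 − 0.146 = 0.854
¬a ⊙ b = max(0, 0.854 + 0.726 − 1) = max(0, 0.580) = 0.580
b ∨ b = max(0.726, 0.726) = 0.726
(b ∨ b) ∨ c = max(0.726, 0.088) = 0.726
(¬a ⊙ b) ∨ ((b ∨ b) ∨ c) = max(0.580, 0.726) = 0.726
¬((¬a ⊙ b) ∨ ((b ∨ b) ∨ c)) = 1 − 0.726 = 0.274
¬¬((¬a ⊙ b) ∨ ((b ∨ b) ∨ c)) = 1 − 0.274 = 0.726
b ∧ a = min(0.726, 0.146) = 0.146
¬¬((¬a ⊙ b) ∨ ((b ∨ b) ∨ c)) ⇒ (b ∧ a) = min(1, 1 − 0.726 + 0.146) = min(1, 0.420) = 0.420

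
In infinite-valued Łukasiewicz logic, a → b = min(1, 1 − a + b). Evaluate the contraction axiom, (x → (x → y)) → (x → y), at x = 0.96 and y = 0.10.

0.96

x → y = min(1, 1 − 0.96 + 0.10) = min(1, 0.14) = 0.14
x → (x → y) = min(1, 1 − 0.96 + 0.14) = min(1, 0.18) = 0.18
(x → (x → y)) → (x → y) = min(1, 1 − 0.18 + 0.14) = min(1, 0.96) = 0.96
(The value 0.96 < 1 shows this instance is not satisfied; fails in Ł∞ (the t-norm is not idempotent).)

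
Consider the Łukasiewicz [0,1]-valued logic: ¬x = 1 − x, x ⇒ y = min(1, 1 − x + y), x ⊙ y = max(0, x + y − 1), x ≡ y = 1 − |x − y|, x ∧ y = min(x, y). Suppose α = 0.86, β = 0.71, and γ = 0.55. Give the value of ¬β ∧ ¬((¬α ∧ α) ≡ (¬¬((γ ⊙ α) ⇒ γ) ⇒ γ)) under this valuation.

0.29

¬β = 1 − 0.71 = 0.29
¬α = 1 − 0.86 = 0.14
¬α ∧ α = min(0.14, 0.86) = 0.14
γ ⊙ α = max(0, 0.55 + 0.86 − 1) = max(0, 0.41) = 0.41
(γ ⊙ α) ⇒ γ = min(1, 1 − 0.41 + 0.55) = min(1, 1.14) = 1.00
¬((γ ⊙ α) ⇒ γ) = 1 − 1.00 = 0.00
¬¬((γ ⊙ α) ⇒ γ) = 1 − 0.00 = 1.00
¬¬((γ ⊙ α) ⇒ γ) ⇒ γ = min(1, 1 − 1.00 + 0.55) = min(1, 0.55) = 0.55
(¬α ∧ α) ≡ (¬¬((γ ⊙ α) ⇒ γ) ⇒ γ) = 1 − |0.14 − 0.55| = 1 − 0.41 = 0.59
¬((¬α ∧ α) ≡ (¬¬((γ ⊙ α) ⇒ γ) ⇒ γ)) = 1 − 0.59 = 0.41
¬β ∧ ¬((¬α ∧ α) ≡ (¬¬((γ ⊙ α) ⇒ γ) ⇒ γ)) = min(0.29, 0.41) = 0.29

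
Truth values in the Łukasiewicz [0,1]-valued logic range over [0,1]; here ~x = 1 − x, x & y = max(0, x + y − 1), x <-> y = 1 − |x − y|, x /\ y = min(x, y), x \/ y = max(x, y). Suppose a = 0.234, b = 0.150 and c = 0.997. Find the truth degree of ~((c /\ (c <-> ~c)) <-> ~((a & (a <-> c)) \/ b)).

~c = 1 − 0.997 = 0.003
c <-> ~c = 1 − |0.997 − 0.003| = 1 − 0.994 = 0.006
c /\ (c <-> ~c) = min(0.997, 0.006) = 0.006
a <-> c = 1 − |0.234 − 0.997| = 1 − 0.763 = 0.237
a & (a <-> c) = max(0, 0.234 + 0.237 − 1) = max(0, -0.529) = 0.000
(a & (a <-> c)) \/ b = max(0.000, 0.150) = 0.150
~((a & (a <-> c)) \/ b) = 1 − 0.150 = 0.850
(c /\ (c <-> ~c)) <-> ~((a & (a <-> c)) \/ b) = 1 − |0.006 − 0.850| = 1 − 0.844 = 0.156
~((c /\ (c <-> ~c)) <-> ~((a & (a <-> c)) \/ b)) = 1 − 0.156 = 0.844

0.844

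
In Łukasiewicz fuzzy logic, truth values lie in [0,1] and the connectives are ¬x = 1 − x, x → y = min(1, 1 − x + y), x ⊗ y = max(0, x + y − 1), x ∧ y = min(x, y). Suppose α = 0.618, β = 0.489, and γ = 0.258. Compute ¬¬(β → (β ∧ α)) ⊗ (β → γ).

β ∧ α = min(0.489, 0.618) = 0.489
β → (β ∧ α) = min(1, 1 − 0.489 + 0.489) = min(1, 1.000) = 1.000
¬(β → (β ∧ α)) = 1 − 1.000 = 0.000
¬¬(β → (β ∧ α)) = 1 − 0.000 = 1.000
β → γ = min(1, 1 − 0.489 + 0.258) = min(1, 0.769) = 0.769
¬¬(β → (β ∧ α)) ⊗ (β → γ) = max(0, 1.000 + 0.769 − 1) = max(0, 0.769) = 0.769

0.769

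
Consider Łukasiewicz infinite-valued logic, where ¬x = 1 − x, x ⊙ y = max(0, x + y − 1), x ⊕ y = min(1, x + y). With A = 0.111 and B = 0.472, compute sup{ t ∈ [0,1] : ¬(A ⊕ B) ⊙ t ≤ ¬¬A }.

A ⊕ B = min(1, 0.111 + 0.472) = min(1, 0.583) = 0.583
¬(A ⊕ B) = 1 − 0.583 = 0.417
So the left factor is ¬(A ⊕ B) = 0.417.
¬A = 1 − 0.111 = 0.889
¬¬A = 1 − 0.889 = 0.111
So the right-hand bound is ¬¬A = 0.111.
The residuum of the Łukasiewicz t-norm gives the supremum: min(1, 1 − 0.417 + 0.111).
1 − 0.417 + 0.111 = 0.694, so t = min(1, 0.694) = 0.694.
Check: 0.417 ⊙ 0.694 = max(0, 0.111) = 0.111 ≤ 0.111.

0.694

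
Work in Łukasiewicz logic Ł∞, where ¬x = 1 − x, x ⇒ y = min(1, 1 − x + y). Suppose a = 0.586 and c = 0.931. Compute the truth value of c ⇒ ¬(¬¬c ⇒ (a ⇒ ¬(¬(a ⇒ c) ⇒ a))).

¬c = 1 − 0.931 = 0.069
¬¬c = 1 − 0.069 = 0.931
a ⇒ c = min(1, 1 − 0.586 + 0.931) = min(1, 1.345) = 1.000
¬(a ⇒ c) = 1 − 1.000 = 0.000
¬(a ⇒ c) ⇒ a = min(1, 1 − 0.000 + 0.586) = min(1, 1.586) = 1.000
¬(¬(a ⇒ c) ⇒ a) = 1 − 1.000 = 0.000
a ⇒ ¬(¬(a ⇒ c) ⇒ a) = min(1, 1 − 0.586 + 0.000) = min(1, 0.414) = 0.414
¬¬c ⇒ (a ⇒ ¬(¬(a ⇒ c) ⇒ a)) = min(1, 1 − 0.931 + 0.414) = min(1, 0.483) = 0.483
¬(¬¬c ⇒ (a ⇒ ¬(¬(a ⇒ c) ⇒ a))) = 1 − 0.483 = 0.517
c ⇒ ¬(¬¬c ⇒ (a ⇒ ¬(¬(a ⇒ c) ⇒ a))) = min(1, 1 − 0.931 + 0.517) = min(1, 0.586) = 0.586

0.586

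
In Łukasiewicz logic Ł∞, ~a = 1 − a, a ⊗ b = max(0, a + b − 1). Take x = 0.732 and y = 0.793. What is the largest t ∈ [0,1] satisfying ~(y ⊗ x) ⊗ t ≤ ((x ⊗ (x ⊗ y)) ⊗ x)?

0.525

y ⊗ x = max(0, 0.793 + 0.732 − 1) = max(0, 0.525) = 0.525
~(y ⊗ x) = 1 − 0.525 = 0.475
So the left factor is ~(y ⊗ x) = 0.475.
x ⊗ y = max(0, 0.732 + 0.793 − 1) = max(0, 0.525) = 0.525
x ⊗ (x ⊗ y) = max(0, 0.732 + 0.525 − 1) = max(0, 0.257) = 0.257
(x ⊗ (x ⊗ y)) ⊗ x = max(0, 0.257 + 0.732 − 1) = max(0, -0.011) = 0.000
So the right-hand bound is (x ⊗ (x ⊗ y)) ⊗ x = 0.000.
The residuum of the Łukasiewicz t-norm gives the supremum: min(1, 1 − 0.475 + 0.000).
1 − 0.475 + 0.000 = 0.525, so t = min(1, 0.525) = 0.525.
Check: 0.475 ⊗ 0.525 = max(0, 0.000) = 0.000 ≤ 0.000.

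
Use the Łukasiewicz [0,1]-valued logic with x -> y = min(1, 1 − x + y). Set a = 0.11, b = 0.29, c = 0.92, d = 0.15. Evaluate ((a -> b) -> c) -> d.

a -> b = min(1, 1 − 0.11 + 0.29) = min(1, 1.18) = 1.00
(a -> b) -> c = min(1, 1 − 1.00 + 0.92) = min(1, 0.92) = 0.92
((a -> b) -> c) -> d = min(1, 1 − 0.92 + 0.15) = min(1, 0.23) = 0.23

0.23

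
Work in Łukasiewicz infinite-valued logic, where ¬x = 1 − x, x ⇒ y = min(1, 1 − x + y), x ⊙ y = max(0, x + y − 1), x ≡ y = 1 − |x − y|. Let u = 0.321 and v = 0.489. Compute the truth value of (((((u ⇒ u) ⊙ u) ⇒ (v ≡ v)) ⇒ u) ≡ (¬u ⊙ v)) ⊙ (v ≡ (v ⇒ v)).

u ⇒ u = min(1, 1 − 0.321 + 0.321) = min(1, 1.000) = 1.000
(u ⇒ u) ⊙ u = max(0, 1.000 + 0.321 − 1) = max(0, 0.321) = 0.321
v ≡ v = 1 − |0.489 − 0.489| = 1 − 0.000 = 1.000
((u ⇒ u) ⊙ u) ⇒ (v ≡ v) = min(1, 1 − 0.321 + 1.000) = min(1, 1.679) = 1.000
(((u ⇒ u) ⊙ u) ⇒ (v ≡ v)) ⇒ u = min(1, 1 − 1.000 + 0.321) = min(1, 0.321) = 0.321
¬u = 1 − 0.321 = 0.679
¬u ⊙ v = max(0, 0.679 + 0.489 − 1) = max(0, 0.168) = 0.168
((((u ⇒ u) ⊙ u) ⇒ (v ≡ v)) ⇒ u) ≡ (¬u ⊙ v) = 1 − |0.321 − 0.168| = 1 − 0.153 = 0.847
v ⇒ v = min(1, 1 − 0.489 + 0.489) = min(1, 1.000) = 1.000
v ≡ (v ⇒ v) = 1 − |0.489 − 1.000| = 1 − 0.511 = 0.489
(((((u ⇒ u) ⊙ u) ⇒ (v ≡ v)) ⇒ u) ≡ (¬u ⊙ v)) ⊙ (v ≡ (v ⇒ v)) = max(0, 0.847 + 0.489 − 1) = max(0, 0.336) = 0.336

0.336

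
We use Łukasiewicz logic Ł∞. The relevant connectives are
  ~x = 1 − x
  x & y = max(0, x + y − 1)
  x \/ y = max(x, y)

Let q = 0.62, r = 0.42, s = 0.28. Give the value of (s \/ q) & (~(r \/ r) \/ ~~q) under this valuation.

0.24

s \/ q = max(0.28, 0.62) = 0.62
r \/ r = max(0.42, 0.42) = 0.42
~(r \/ r) = 1 − 0.42 = 0.58
~q = 1 − 0.62 = 0.38
~~q = 1 − 0.38 = 0.62
~(r \/ r) \/ ~~q = max(0.58, 0.62) = 0.62
(s \/ q) & (~(r \/ r) \/ ~~q) = max(0, 0.62 + 0.62 − 1) = max(0, 0.24) = 0.24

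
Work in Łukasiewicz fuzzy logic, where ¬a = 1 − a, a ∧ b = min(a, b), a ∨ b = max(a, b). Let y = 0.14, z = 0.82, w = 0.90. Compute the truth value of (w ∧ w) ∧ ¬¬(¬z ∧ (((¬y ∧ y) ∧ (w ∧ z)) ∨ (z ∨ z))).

0.18

w ∧ w = min(0.90, 0.90) = 0.90
¬z = 1 − 0.82 = 0.18
¬y = 1 − 0.14 = 0.86
¬y ∧ y = min(0.86, 0.14) = 0.14
w ∧ z = min(0.90, 0.82) = 0.82
(¬y ∧ y) ∧ (w ∧ z) = min(0.14, 0.82) = 0.14
z ∨ z = max(0.82, 0.82) = 0.82
((¬y ∧ y) ∧ (w ∧ z)) ∨ (z ∨ z) = max(0.14, 0.82) = 0.82
¬z ∧ (((¬y ∧ y) ∧ (w ∧ z)) ∨ (z ∨ z)) = min(0.18, 0.82) = 0.18
¬(¬z ∧ (((¬y ∧ y) ∧ (w ∧ z)) ∨ (z ∨ z))) = 1 − 0.18 = 0.82
¬¬(¬z ∧ (((¬y ∧ y) ∧ (w ∧ z)) ∨ (z ∨ z))) = 1 − 0.82 = 0.18
(w ∧ w) ∧ ¬¬(¬z ∧ (((¬y ∧ y) ∧ (w ∧ z)) ∨ (z ∨ z))) = min(0.90, 0.18) = 0.18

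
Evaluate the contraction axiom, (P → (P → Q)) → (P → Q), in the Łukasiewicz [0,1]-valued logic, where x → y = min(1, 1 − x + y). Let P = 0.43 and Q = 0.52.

P → Q = min(1, 1 − 0.43 + 0.52) = min(1, 1.09) = 1.00
P → (P → Q) = min(1, 1 − 0.43 + 1.00) = min(1, 1.57) = 1.00
(P → (P → Q)) → (P → Q) = min(1, 1 − 1.00 + 1.00) = min(1, 1.00) = 1.00

1.00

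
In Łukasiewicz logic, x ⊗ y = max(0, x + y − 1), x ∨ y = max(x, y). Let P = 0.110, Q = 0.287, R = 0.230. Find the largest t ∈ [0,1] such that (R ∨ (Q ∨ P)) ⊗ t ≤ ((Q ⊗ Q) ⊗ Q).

Q ∨ P = max(0.287, 0.110) = 0.287
R ∨ (Q ∨ P) = max(0.230, 0.287) = 0.287
So the left factor is R ∨ (Q ∨ P) = 0.287.
Q ⊗ Q = max(0, 0.287 + 0.287 − 1) = max(0, -0.426) = 0.000
(Q ⊗ Q) ⊗ Q = max(0, 0.000 + 0.287 − 1) = max(0, -0.713) = 0.000
So the right-hand bound is (Q ⊗ Q) ⊗ Q = 0.000.
The residuum of the Łukasiewicz t-norm gives the supremum: min(1, 1 − 0.287 + 0.000).
1 − 0.287 + 0.000 = 0.713, so t = min(1, 0.713) = 0.713.
Check: 0.287 ⊗ 0.713 = max(0, 0.000) = 0.000 ≤ 0.000.

0.713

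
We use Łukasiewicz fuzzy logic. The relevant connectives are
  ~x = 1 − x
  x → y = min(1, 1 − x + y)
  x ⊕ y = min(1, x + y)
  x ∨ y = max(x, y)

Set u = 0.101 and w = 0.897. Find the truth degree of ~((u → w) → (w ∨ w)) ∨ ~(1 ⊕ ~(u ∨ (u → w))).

0.103

u → w = min(1, 1 − 0.101 + 0.897) = min(1, 1.796) = 1.000
w ∨ w = max(0.897, 0.897) = 0.897
(u → w) → (w ∨ w) = min(1, 1 − 1.000 + 0.897) = min(1, 0.897) = 0.897
~((u → w) → (w ∨ w)) = 1 − 0.897 = 0.103
u ∨ (u → w) = max(0.101, 1.000) = 1.000
~(u ∨ (u → w)) = 1 − 1.000 = 0.000
1 ⊕ ~(u ∨ (u → w)) = min(1, 1.000 + 0.000) = min(1, 1.000) = 1.000
~(1 ⊕ ~(u ∨ (u → w))) = 1 − 1.000 = 0.000
~((u → w) → (w ∨ w)) ∨ ~(1 ⊕ ~(u ∨ (u → w))) = max(0.103, 0.000) = 0.103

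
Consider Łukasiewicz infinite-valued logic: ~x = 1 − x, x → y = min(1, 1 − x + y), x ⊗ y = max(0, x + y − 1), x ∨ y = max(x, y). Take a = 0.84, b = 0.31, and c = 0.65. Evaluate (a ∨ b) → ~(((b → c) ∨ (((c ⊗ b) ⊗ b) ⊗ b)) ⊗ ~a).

a ∨ b = max(0.84, 0.31) = 0.84
b → c = min(1, 1 − 0.31 + 0.65) = min(1, 1.34) = 1.00
c ⊗ b = max(0, 0.65 + 0.31 − 1) = max(0, -0.04) = 0.00
(c ⊗ b) ⊗ b = max(0, 0.00 + 0.31 − 1) = max(0, -0.69) = 0.00
((c ⊗ b) ⊗ b) ⊗ b = max(0, 0.00 + 0.31 − 1) = max(0, -0.69) = 0.00
(b → c) ∨ (((c ⊗ b) ⊗ b) ⊗ b) = max(1.00, 0.00) = 1.00
~a = 1 − 0.84 = 0.16
((b → c) ∨ (((c ⊗ b) ⊗ b) ⊗ b)) ⊗ ~a = max(0, 1.00 + 0.16 − 1) = max(0, 0.16) = 0.16
~(((b → c) ∨ (((c ⊗ b) ⊗ b) ⊗ b)) ⊗ ~a) = 1 − 0.16 = 0.84
(a ∨ b) → ~(((b → c) ∨ (((c ⊗ b) ⊗ b) ⊗ b)) ⊗ ~a) = min(1, 1 − 0.84 + 0.84) = min(1, 1.00) = 1.00

1.00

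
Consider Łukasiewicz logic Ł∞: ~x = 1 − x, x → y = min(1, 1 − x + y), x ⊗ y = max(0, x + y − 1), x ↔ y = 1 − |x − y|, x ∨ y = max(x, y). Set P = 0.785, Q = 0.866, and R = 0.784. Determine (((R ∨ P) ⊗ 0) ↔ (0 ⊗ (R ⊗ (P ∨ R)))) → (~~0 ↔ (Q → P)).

0.081

R ∨ P = max(0.784, 0.785) = 0.785
(R ∨ P) ⊗ 0 = max(0, 0.785 + 0.000 − 1) = max(0, -0.215) = 0.000
P ∨ R = max(0.785, 0.784) = 0.785
R ⊗ (P ∨ R) = max(0, 0.784 + 0.785 − 1) = max(0, 0.569) = 0.569
0 ⊗ (R ⊗ (P ∨ R)) = max(0, 0.000 + 0.569 − 1) = max(0, -0.431) = 0.000
((R ∨ P) ⊗ 0) ↔ (0 ⊗ (R ⊗ (P ∨ R))) = 1 − |0.000 − 0.000| = 1 − 0.000 = 1.000
~0 = 1 − 0.000 = 1.000
~~0 = 1 − 1.000 = 0.000
Q → P = min(1, 1 − 0.866 + 0.785) = min(1, 0.919) = 0.919
~~0 ↔ (Q → P) = 1 − |0.000 − 0.919| = 1 − 0.919 = 0.081
(((R ∨ P) ⊗ 0) ↔ (0 ⊗ (R ⊗ (P ∨ R)))) → (~~0 ↔ (Q → P)) = min(1, 1 − 1.000 + 0.081) = min(1, 0.081) = 0.081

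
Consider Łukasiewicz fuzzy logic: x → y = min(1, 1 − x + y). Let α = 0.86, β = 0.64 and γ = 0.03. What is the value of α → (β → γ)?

β → γ = min(1, 1 − 0.64 + 0.03) = min(1, 0.39) = 0.39
α → (β → γ) = min(1, 1 − 0.86 + 0.39) = min(1, 0.53) = 0.53

0.53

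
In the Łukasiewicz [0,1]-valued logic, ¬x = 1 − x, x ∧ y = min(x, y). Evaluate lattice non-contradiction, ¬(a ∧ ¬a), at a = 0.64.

¬a = 1 − 0.64 = 0.36
a ∧ ¬a = min(0.64, 0.36) = 0.36
¬(a ∧ ¬a) = 1 − 0.36 = 0.64
(The value 0.64 < 1 shows this instance is not satisfied; not a Ł∞-tautology — its value is 1 − min(a, 1−a).)

0.64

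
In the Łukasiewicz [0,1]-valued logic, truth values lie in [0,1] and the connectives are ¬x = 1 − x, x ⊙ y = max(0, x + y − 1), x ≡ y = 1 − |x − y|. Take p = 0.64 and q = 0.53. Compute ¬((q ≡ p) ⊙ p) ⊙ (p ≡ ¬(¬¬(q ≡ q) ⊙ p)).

q ≡ p = 1 − |0.53 − 0.64| = 1 − 0.11 = 0.89
(q ≡ p) ⊙ p = max(0, 0.89 + 0.64 − 1) = max(0, 0.53) = 0.53
¬((q ≡ p) ⊙ p) = 1 − 0.53 = 0.47
q ≡ q = 1 − |0.53 − 0.53| = 1 − 0.00 = 1.00
¬(q ≡ q) = 1 − 1.00 = 0.00
¬¬(q ≡ q) = 1 − 0.00 = 1.00
¬¬(q ≡ q) ⊙ p = max(0, 1.00 + 0.64 − 1) = max(0, 0.64) = 0.64
¬(¬¬(q ≡ q) ⊙ p) = 1 − 0.64 = 0.36
p ≡ ¬(¬¬(q ≡ q) ⊙ p) = 1 − |0.64 − 0.36| = 1 − 0.28 = 0.72
¬((q ≡ p) ⊙ p) ⊙ (p ≡ ¬(¬¬(q ≡ q) ⊙ p)) = max(0, 0.47 + 0.72 − 1) = max(0, 0.19) = 0.19

0.19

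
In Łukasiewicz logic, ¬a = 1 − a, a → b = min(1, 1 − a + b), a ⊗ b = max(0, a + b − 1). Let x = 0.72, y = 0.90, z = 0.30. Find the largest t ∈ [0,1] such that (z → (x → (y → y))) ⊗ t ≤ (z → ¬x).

y → y = min(1, 1 − 0.90 + 0.90) = min(1, 1.00) = 1.00
x → (y → y) = min(1, 1 − 0.72 + 1.00) = min(1, 1.28) = 1.00
z → (x → (y → y)) = min(1, 1 − 0.30 + 1.00) = min(1, 1.70) = 1.00
So the left factor is z → (x → (y → y)) = 1.00.
¬x = 1 − 0.72 = 0.28
z → ¬x = min(1, 1 − 0.30 + 0.28) = min(1, 0.98) = 0.98
So the right-hand bound is z → ¬x = 0.98.
The residuum of the Łukasiewicz t-norm gives the supremum: min(1, 1 − 1.00 + 0.98).
1 − 1.00 + 0.98 = 0.98, so t = min(1, 0.98) = 0.98.
Check: 1.00 ⊗ 0.98 = max(0, 0.98) = 0.98 ≤ 0.98.

0.98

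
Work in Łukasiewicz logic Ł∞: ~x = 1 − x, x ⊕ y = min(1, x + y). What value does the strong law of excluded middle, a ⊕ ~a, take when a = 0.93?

~a = 1 − 0.93 = 0.07
a ⊕ ~a = min(1, 0.93 + 0.07) = min(1, 1.00) = 1.00
(As expected: always 1 in Ł∞ since a ⊕ (1−a) = 1.)

1.00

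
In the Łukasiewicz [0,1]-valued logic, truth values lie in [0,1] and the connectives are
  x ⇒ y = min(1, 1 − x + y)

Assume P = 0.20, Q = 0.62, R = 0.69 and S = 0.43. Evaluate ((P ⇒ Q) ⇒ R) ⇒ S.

0.74

P ⇒ Q = min(1, 1 − 0.20 + 0.62) = min(1, 1.42) = 1.00
(P ⇒ Q) ⇒ R = min(1, 1 − 1.00 + 0.69) = min(1, 0.69) = 0.69
((P ⇒ Q) ⇒ R) ⇒ S = min(1, 1 − 0.69 + 0.43) = min(1, 0.74) = 0.74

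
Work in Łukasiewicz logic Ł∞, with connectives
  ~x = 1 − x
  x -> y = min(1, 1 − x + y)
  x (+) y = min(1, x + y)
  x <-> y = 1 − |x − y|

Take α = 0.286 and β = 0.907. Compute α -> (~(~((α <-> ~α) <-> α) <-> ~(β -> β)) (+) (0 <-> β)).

1.000

~α = 1 − 0.286 = 0.714
α <-> ~α = 1 − |0.286 − 0.714| = 1 − 0.428 = 0.572
(α <-> ~α) <-> α = 1 − |0.572 − 0.286| = 1 − 0.286 = 0.714
~((α <-> ~α) <-> α) = 1 − 0.714 = 0.286
β -> β = min(1, 1 − 0.907 + 0.907) = min(1, 1.000) = 1.000
~(β -> β) = 1 − 1.000 = 0.000
~((α <-> ~α) <-> α) <-> ~(β -> β) = 1 − |0.286 − 0.000| = 1 − 0.286 = 0.714
~(~((α <-> ~α) <-> α) <-> ~(β -> β)) = 1 − 0.714 = 0.286
0 <-> β = 1 − |0.000 − 0.907| = 1 − 0.907 = 0.093
~(~((α <-> ~α) <-> α) <-> ~(β -> β)) (+) (0 <-> β) = min(1, 0.286 + 0.093) = min(1, 0.379) = 0.379
α -> (~(~((α <-> ~α) <-> α) <-> ~(β -> β)) (+) (0 <-> β)) = min(1, 1 − 0.286 + 0.379) = min(1, 1.093) = 1.000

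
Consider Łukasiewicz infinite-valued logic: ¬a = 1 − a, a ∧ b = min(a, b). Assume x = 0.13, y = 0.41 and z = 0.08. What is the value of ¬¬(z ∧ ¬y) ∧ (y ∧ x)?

0.08

¬y = 1 − 0.41 = 0.59
z ∧ ¬y = min(0.08, 0.59) = 0.08
¬(z ∧ ¬y) = 1 − 0.08 = 0.92
¬¬(z ∧ ¬y) = 1 − 0.92 = 0.08
y ∧ x = min(0.41, 0.13) = 0.13
¬¬(z ∧ ¬y) ∧ (y ∧ x) = min(0.08, 0.13) = 0.08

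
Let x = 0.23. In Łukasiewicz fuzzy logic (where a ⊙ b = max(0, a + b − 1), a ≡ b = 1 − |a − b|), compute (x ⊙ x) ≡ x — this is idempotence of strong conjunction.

0.77

x ⊙ x = max(0, 0.23 + 0.23 − 1) = max(0, -0.54) = 0.00
(x ⊙ x) ≡ x = 1 − |0.00 − 0.23| = 1 − 0.23 = 0.77
(The value 0.77 < 1 shows this instance is not satisfied; fails in Ł∞ since a ⊗ a = max(0, 2a−1) ≠ a in general.)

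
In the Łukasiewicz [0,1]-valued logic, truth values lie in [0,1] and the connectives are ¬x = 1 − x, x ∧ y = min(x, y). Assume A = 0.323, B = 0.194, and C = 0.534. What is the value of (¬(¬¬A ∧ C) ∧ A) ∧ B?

¬A = 1 − 0.323 = 0.677
¬¬A = 1 − 0.677 = 0.323
¬¬A ∧ C = min(0.323, 0.534) = 0.323
¬(¬¬A ∧ C) = 1 − 0.323 = 0.677
¬(¬¬A ∧ C) ∧ A = min(0.677, 0.323) = 0.323
(¬(¬¬A ∧ C) ∧ A) ∧ B = min(0.323, 0.194) = 0.194

0.194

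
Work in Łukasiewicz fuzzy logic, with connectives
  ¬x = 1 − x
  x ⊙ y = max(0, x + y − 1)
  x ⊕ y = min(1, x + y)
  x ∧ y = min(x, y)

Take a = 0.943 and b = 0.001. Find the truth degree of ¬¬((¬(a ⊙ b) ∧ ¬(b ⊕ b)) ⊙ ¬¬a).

0.941

a ⊙ b = max(0, 0.943 + 0.001 − 1) = max(0, -0.056) = 0.000
¬(a ⊙ b) = 1 − 0.000 = 1.000
b ⊕ b = min(1, 0.001 + 0.001) = min(1, 0.002) = 0.002
¬(b ⊕ b) = 1 − 0.002 = 0.998
¬(a ⊙ b) ∧ ¬(b ⊕ b) = min(1.000, 0.998) = 0.998
¬a = 1 − 0.943 = 0.057
¬¬a = 1 − 0.057 = 0.943
(¬(a ⊙ b) ∧ ¬(b ⊕ b)) ⊙ ¬¬a = max(0, 0.998 + 0.943 − 1) = max(0, 0.941) = 0.941
¬((¬(a ⊙ b) ∧ ¬(b ⊕ b)) ⊙ ¬¬a) = 1 − 0.941 = 0.059
¬¬((¬(a ⊙ b) ∧ ¬(b ⊕ b)) ⊙ ¬¬a) = 1 − 0.059 = 0.941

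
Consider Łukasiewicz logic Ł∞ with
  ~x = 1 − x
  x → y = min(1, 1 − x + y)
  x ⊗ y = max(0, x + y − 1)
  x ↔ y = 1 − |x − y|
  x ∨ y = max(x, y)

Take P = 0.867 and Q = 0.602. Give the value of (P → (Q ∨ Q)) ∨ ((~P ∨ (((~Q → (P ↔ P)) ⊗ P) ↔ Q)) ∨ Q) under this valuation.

0.735

Q ∨ Q = max(0.602, 0.602) = 0.602
P → (Q ∨ Q) = min(1, 1 − 0.867 + 0.602) = min(1, 0.735) = 0.735
~P = 1 − 0.867 = 0.133
~Q = 1 − 0.602 = 0.398
P ↔ P = 1 − |0.867 − 0.867| = 1 − 0.000 = 1.000
~Q → (P ↔ P) = min(1, 1 − 0.398 + 1.000) = min(1, 1.602) = 1.000
(~Q → (P ↔ P)) ⊗ P = max(0, 1.000 + 0.867 − 1) = max(0, 0.867) = 0.867
((~Q → (P ↔ P)) ⊗ P) ↔ Q = 1 − |0.867 − 0.602| = 1 − 0.265 = 0.735
~P ∨ (((~Q → (P ↔ P)) ⊗ P) ↔ Q) = max(0.133, 0.735) = 0.735
(~P ∨ (((~Q → (P ↔ P)) ⊗ P) ↔ Q)) ∨ Q = max(0.735, 0.602) = 0.735
(P → (Q ∨ Q)) ∨ ((~P ∨ (((~Q → (P ↔ P)) ⊗ P) ↔ Q)) ∨ Q) = max(0.735, 0.735) = 0.735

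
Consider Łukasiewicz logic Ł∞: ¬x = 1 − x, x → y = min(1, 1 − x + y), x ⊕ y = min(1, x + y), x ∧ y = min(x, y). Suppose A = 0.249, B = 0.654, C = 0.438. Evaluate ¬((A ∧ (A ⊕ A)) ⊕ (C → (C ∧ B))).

A ⊕ A = min(1, 0.249 + 0.249) = min(1, 0.498) = 0.498
A ∧ (A ⊕ A) = min(0.249, 0.498) = 0.249
C ∧ B = min(0.438, 0.654) = 0.438
C → (C ∧ B) = min(1, 1 − 0.438 + 0.438) = min(1, 1.000) = 1.000
(A ∧ (A ⊕ A)) ⊕ (C → (C ∧ B)) = min(1, 0.249 + 1.000) = min(1, 1.249) = 1.000
¬((A ∧ (A ⊕ A)) ⊕ (C → (C ∧ B))) = 1 − 1.000 = 0.000

0.000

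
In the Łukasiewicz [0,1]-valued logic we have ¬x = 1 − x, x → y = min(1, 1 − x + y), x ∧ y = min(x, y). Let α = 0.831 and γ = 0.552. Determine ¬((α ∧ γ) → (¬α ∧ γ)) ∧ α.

α ∧ γ = min(0.831, 0.552) = 0.552
¬α = 1 − 0.831 = 0.169
¬α ∧ γ = min(0.169, 0.552) = 0.169
(α ∧ γ) → (¬α ∧ γ) = min(1, 1 − 0.552 + 0.169) = min(1, 0.617) = 0.617
¬((α ∧ γ) → (¬α ∧ γ)) = 1 − 0.617 = 0.383
¬((α ∧ γ) → (¬α ∧ γ)) ∧ α = min(0.383, 0.831) = 0.383

0.383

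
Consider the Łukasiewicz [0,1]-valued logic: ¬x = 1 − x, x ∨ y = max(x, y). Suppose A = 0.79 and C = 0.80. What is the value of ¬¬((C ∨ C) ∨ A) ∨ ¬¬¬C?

C ∨ C = max(0.80, 0.80) = 0.80
(C ∨ C) ∨ A = max(0.80, 0.79) = 0.80
¬((C ∨ C) ∨ A) = 1 − 0.80 = 0.20
¬¬((C ∨ C) ∨ A) = 1 − 0.20 = 0.80
¬C = 1 − 0.80 = 0.20
¬¬C = 1 − 0.20 = 0.80
¬¬¬C = 1 − 0.80 = 0.20
¬¬((C ∨ C) ∨ A) ∨ ¬¬¬C = max(0.80, 0.20) = 0.80

0.80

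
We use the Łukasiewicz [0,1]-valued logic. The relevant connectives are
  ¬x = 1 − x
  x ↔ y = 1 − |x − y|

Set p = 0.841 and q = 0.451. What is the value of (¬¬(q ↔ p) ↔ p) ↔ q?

0.682

q ↔ p = 1 − |0.451 − 0.841| = 1 − 0.390 = 0.610
¬(q ↔ p) = 1 − 0.610 = 0.390
¬¬(q ↔ p) = 1 − 0.390 = 0.610
¬¬(q ↔ p) ↔ p = 1 − |0.610 − 0.841| = 1 − 0.231 = 0.769
(¬¬(q ↔ p) ↔ p) ↔ q = 1 − |0.769 − 0.451| = 1 − 0.318 = 0.682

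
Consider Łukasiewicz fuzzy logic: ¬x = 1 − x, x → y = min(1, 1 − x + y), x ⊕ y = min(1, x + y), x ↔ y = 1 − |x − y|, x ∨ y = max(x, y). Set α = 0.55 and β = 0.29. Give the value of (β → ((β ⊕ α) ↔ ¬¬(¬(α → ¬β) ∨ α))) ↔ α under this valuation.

0.55

β ⊕ α = min(1, 0.29 + 0.55) = min(1, 0.84) = 0.84
¬β = 1 − 0.29 = 0.71
α → ¬β = min(1, 1 − 0.55 + 0.71) = min(1, 1.16) = 1.00
¬(α → ¬β) = 1 − 1.00 = 0.00
¬(α → ¬β) ∨ α = max(0.00, 0.55) = 0.55
¬(¬(α → ¬β) ∨ α) = 1 − 0.55 = 0.45
¬¬(¬(α → ¬β) ∨ α) = 1 − 0.45 = 0.55
(β ⊕ α) ↔ ¬¬(¬(α → ¬β) ∨ α) = 1 − |0.84 − 0.55| = 1 − 0.29 = 0.71
β → ((β ⊕ α) ↔ ¬¬(¬(α → ¬β) ∨ α)) = min(1, 1 − 0.29 + 0.71) = min(1, 1.42) = 1.00
(β → ((β ⊕ α) ↔ ¬¬(¬(α → ¬β) ∨ α))) ↔ α = 1 − |1.00 − 0.55| = 1 − 0.45 = 0.55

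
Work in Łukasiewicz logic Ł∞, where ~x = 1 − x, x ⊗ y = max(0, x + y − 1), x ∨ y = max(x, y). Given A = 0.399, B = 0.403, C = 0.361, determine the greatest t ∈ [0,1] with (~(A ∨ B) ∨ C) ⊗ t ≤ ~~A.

A ∨ B = max(0.399, 0.403) = 0.403
~(A ∨ B) = 1 − 0.403 = 0.597
~(A ∨ B) ∨ C = max(0.597, 0.361) = 0.597
So the left factor is ~(A ∨ B) ∨ C = 0.597.
~A = 1 − 0.399 = 0.601
~~A = 1 − 0.601 = 0.399
So the right-hand bound is ~~A = 0.399.
The residuum of the Łukasiewicz t-norm gives the supremum: min(1, 1 − 0.597 + 0.399).
1 − 0.597 + 0.399 = 0.802, so t = min(1, 0.802) = 0.802.
Check: 0.597 ⊗ 0.802 = max(0, 0.399) = 0.399 ≤ 0.399.

0.802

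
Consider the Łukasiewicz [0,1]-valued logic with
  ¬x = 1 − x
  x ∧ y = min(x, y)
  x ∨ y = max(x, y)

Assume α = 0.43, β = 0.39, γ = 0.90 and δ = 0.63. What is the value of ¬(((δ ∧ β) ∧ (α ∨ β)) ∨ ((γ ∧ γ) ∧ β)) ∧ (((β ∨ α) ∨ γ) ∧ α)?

δ ∧ β = min(0.63, 0.39) = 0.39
α ∨ β = max(0.43, 0.39) = 0.43
(δ ∧ β) ∧ (α ∨ β) = min(0.39, 0.43) = 0.39
γ ∧ γ = min(0.90, 0.90) = 0.90
(γ ∧ γ) ∧ β = min(0.90, 0.39) = 0.39
((δ ∧ β) ∧ (α ∨ β)) ∨ ((γ ∧ γ) ∧ β) = max(0.39, 0.39) = 0.39
¬(((δ ∧ β) ∧ (α ∨ β)) ∨ ((γ ∧ γ) ∧ β)) = 1 − 0.39 = 0.61
β ∨ α = max(0.39, 0.43) = 0.43
(β ∨ α) ∨ γ = max(0.43, 0.90) = 0.90
((β ∨ α) ∨ γ) ∧ α = min(0.90, 0.43) = 0.43
¬(((δ ∧ β) ∧ (α ∨ β)) ∨ ((γ ∧ γ) ∧ β)) ∧ (((β ∨ α) ∨ γ) ∧ α) = min(0.61, 0.43) = 0.43

0.43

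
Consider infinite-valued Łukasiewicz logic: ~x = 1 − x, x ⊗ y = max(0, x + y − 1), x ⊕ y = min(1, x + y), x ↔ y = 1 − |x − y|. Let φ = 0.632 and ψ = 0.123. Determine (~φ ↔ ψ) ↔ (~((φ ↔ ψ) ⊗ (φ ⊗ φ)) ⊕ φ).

0.755

~φ = 1 − 0.632 = 0.368
~φ ↔ ψ = 1 − |0.368 − 0.123| = 1 − 0.245 = 0.755
φ ↔ ψ = 1 − |0.632 − 0.123| = 1 − 0.509 = 0.491
φ ⊗ φ = max(0, 0.632 + 0.632 − 1) = max(0, 0.264) = 0.264
(φ ↔ ψ) ⊗ (φ ⊗ φ) = max(0, 0.491 + 0.264 − 1) = max(0, -0.245) = 0.000
~((φ ↔ ψ) ⊗ (φ ⊗ φ)) = 1 − 0.000 = 1.000
~((φ ↔ ψ) ⊗ (φ ⊗ φ)) ⊕ φ = min(1, 1.000 + 0.632) = min(1, 1.632) = 1.000
(~φ ↔ ψ) ↔ (~((φ ↔ ψ) ⊗ (φ ⊗ φ)) ⊕ φ) = 1 − |0.755 − 1.000| = 1 − 0.245 = 0.755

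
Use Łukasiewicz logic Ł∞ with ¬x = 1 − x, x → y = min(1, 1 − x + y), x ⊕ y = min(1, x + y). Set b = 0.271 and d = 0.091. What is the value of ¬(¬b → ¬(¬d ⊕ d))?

0.729

¬b = 1 − 0.271 = 0.729
¬d = 1 − 0.091 = 0.909
¬d ⊕ d = min(1, 0.909 + 0.091) = min(1, 1.000) = 1.000
¬(¬d ⊕ d) = 1 − 1.000 = 0.000
¬b → ¬(¬d ⊕ d) = min(1, 1 − 0.729 + 0.000) = min(1, 0.271) = 0.271
¬(¬b → ¬(¬d ⊕ d)) = 1 − 0.271 = 0.729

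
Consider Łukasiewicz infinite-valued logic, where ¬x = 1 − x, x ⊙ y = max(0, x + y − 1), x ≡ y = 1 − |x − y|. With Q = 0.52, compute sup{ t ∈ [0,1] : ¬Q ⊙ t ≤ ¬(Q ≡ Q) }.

0.52

¬Q = 1 − 0.52 = 0.48
So the left factor is ¬Q = 0.48.
Q ≡ Q = 1 − |0.52 − 0.52| = 1 − 0.00 = 1.00
¬(Q ≡ Q) = 1 − 1.00 = 0.00
So the right-hand bound is ¬(Q ≡ Q) = 0.00.
The residuum of the Łukasiewicz t-norm gives the supremum: min(1, 1 − 0.48 + 0.00).
1 − 0.48 + 0.00 = 0.52, so t = min(1, 0.52) = 0.52.
Check: 0.48 ⊙ 0.52 = max(0, 0.00) = 0.00 ≤ 0.00.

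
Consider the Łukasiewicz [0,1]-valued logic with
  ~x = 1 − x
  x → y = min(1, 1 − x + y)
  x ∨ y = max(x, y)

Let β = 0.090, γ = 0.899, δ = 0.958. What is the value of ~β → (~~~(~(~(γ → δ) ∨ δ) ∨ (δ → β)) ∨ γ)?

~β = 1 − 0.090 = 0.910
γ → δ = min(1, 1 − 0.899 + 0.958) = min(1, 1.059) = 1.000
~(γ → δ) = 1 − 1.000 = 0.000
~(γ → δ) ∨ δ = max(0.000, 0.958) = 0.958
~(~(γ → δ) ∨ δ) = 1 − 0.958 = 0.042
δ → β = min(1, 1 − 0.958 + 0.090) = min(1, 0.132) = 0.132
~(~(γ → δ) ∨ δ) ∨ (δ → β) = max(0.042, 0.132) = 0.132
~(~(~(γ → δ) ∨ δ) ∨ (δ → β)) = 1 − 0.132 = 0.868
~~(~(~(γ → δ) ∨ δ) ∨ (δ → β)) = 1 − 0.868 = 0.132
~~~(~(~(γ → δ) ∨ δ) ∨ (δ → β)) = 1 − 0.132 = 0.868
~~~(~(~(γ → δ) ∨ δ) ∨ (δ → β)) ∨ γ = max(0.868, 0.899) = 0.899
~β → (~~~(~(~(γ → δ) ∨ δ) ∨ (δ → β)) ∨ γ) = min(1, 1 − 0.910 + 0.899) = min(1, 0.989) = 0.989

0.989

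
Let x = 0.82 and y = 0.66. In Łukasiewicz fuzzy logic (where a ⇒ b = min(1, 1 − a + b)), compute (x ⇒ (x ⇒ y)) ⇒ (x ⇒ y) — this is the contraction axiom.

x ⇒ y = min(1, 1 − 0.82 + 0.66) = min(1, 0.84) = 0.84
x ⇒ (x ⇒ y) = min(1, 1 − 0.82 + 0.84) = min(1, 1.02) = 1.00
(x ⇒ (x ⇒ y)) ⇒ (x ⇒ y) = min(1, 1 − 1.00 + 0.84) = min(1, 0.84) = 0.84
(The value 0.84 < 1 shows this instance is not satisfied; fails in Ł∞ (the t-norm is not idempotent).)

0.84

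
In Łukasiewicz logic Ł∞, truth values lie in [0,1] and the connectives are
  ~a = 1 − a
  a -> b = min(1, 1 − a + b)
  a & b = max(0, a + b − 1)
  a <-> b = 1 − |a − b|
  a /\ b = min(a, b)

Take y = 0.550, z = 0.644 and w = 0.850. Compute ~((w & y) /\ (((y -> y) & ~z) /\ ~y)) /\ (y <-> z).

w & y = max(0, 0.850 + 0.550 − 1) = max(0, 0.400) = 0.400
y -> y = min(1, 1 − 0.550 + 0.550) = min(1, 1.000) = 1.000
~z = 1 − 0.644 = 0.356
(y -> y) & ~z = max(0, 1.000 + 0.356 − 1) = max(0, 0.356) = 0.356
~y = 1 − 0.550 = 0.450
((y -> y) & ~z) /\ ~y = min(0.356, 0.450) = 0.356
(w & y) /\ (((y -> y) & ~z) /\ ~y) = min(0.400, 0.356) = 0.356
~((w & y) /\ (((y -> y) & ~z) /\ ~y)) = 1 − 0.356 = 0.644
y <-> z = 1 − |0.550 − 0.644| = 1 − 0.094 = 0.906
~((w & y) /\ (((y -> y) & ~z) /\ ~y)) /\ (y <-> z) = min(0.644, 0.906) = 0.644

0.644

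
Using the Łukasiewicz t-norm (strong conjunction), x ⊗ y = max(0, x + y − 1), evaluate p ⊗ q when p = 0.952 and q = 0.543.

p ⊗ q = max(0, 0.952 + 0.543 − 1) = max(0, 0.495) = 0.495
For comparison, the Gödel (minimum) t-norm min(x, y) would give 0.543.

0.495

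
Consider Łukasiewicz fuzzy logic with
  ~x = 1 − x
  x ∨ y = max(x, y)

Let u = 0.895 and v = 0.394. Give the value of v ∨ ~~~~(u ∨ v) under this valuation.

0.895

u ∨ v = max(0.895, 0.394) = 0.895
~(u ∨ v) = 1 − 0.895 = 0.105
~~(u ∨ v) = 1 − 0.105 = 0.895
~~~(u ∨ v) = 1 − 0.895 = 0.105
~~~~(u ∨ v) = 1 − 0.105 = 0.895
v ∨ ~~~~(u ∨ v) = max(0.394, 0.895) = 0.895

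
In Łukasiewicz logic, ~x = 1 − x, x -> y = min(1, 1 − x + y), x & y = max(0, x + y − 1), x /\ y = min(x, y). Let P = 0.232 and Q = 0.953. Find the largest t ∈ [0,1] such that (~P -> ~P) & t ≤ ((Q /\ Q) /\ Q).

0.953

~P = 1 − 0.232 = 0.768
~P -> ~P = min(1, 1 − 0.768 + 0.768) = min(1, 1.000) = 1.000
So the left factor is ~P -> ~P = 1.000.
Q /\ Q = min(0.953, 0.953) = 0.953
(Q /\ Q) /\ Q = min(0.953, 0.953) = 0.953
So the right-hand bound is (Q /\ Q) /\ Q = 0.953.
The residuum of the Łukasiewicz t-norm gives the supremum: min(1, 1 − 1.000 + 0.953).
1 − 1.000 + 0.953 = 0.953, so t = min(1, 0.953) = 0.953.
Check: 1.000 & 0.953 = max(0, 0.953) = 0.953 ≤ 0.953.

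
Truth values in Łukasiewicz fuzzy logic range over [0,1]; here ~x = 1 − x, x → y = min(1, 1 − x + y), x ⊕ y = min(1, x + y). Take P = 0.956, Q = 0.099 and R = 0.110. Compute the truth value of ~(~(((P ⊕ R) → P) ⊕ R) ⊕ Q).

P ⊕ R = min(1, 0.956 + 0.110) = min(1, 1.066) = 1.000
(P ⊕ R) → P = min(1, 1 − 1.000 + 0.956) = min(1, 0.956) = 0.956
((P ⊕ R) → P) ⊕ R = min(1, 0.956 + 0.110) = min(1, 1.066) = 1.000
~(((P ⊕ R) → P) ⊕ R) = 1 − 1.000 = 0.000
~(((P ⊕ R) → P) ⊕ R) ⊕ Q = min(1, 0.000 + 0.099) = min(1, 0.099) = 0.099
~(~(((P ⊕ R) → P) ⊕ R) ⊕ Q) = 1 − 0.099 = 0.901

0.901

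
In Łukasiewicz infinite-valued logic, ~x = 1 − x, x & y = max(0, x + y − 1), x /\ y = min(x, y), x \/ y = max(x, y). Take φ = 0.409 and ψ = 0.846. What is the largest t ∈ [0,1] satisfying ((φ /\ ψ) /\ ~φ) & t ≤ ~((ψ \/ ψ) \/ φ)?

0.745

φ /\ ψ = min(0.409, 0.846) = 0.409
~φ = 1 − 0.409 = 0.591
(φ /\ ψ) /\ ~φ = min(0.409, 0.591) = 0.409
So the left factor is (φ /\ ψ) /\ ~φ = 0.409.
ψ \/ ψ = max(0.846, 0.846) = 0.846
(ψ \/ ψ) \/ φ = max(0.846, 0.409) = 0.846
~((ψ \/ ψ) \/ φ) = 1 − 0.846 = 0.154
So the right-hand bound is ~((ψ \/ ψ) \/ φ) = 0.154.
The residuum of the Łukasiewicz t-norm gives the supremum: min(1, 1 − 0.409 + 0.154).
1 − 0.409 + 0.154 = 0.745, so t = min(1, 0.745) = 0.745.
Check: 0.409 & 0.745 = max(0, 0.154) = 0.154 ≤ 0.154.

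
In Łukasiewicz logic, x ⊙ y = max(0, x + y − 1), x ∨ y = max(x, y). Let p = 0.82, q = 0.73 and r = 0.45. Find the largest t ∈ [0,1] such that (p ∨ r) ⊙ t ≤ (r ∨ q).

p ∨ r = max(0.82, 0.45) = 0.82
So the left factor is p ∨ r = 0.82.
r ∨ q = max(0.45, 0.73) = 0.73
So the right-hand bound is r ∨ q = 0.73.
The residuum of the Łukasiewicz t-norm gives the supremum: min(1, 1 − 0.82 + 0.73).
1 − 0.82 + 0.73 = 0.91, so t = min(1, 0.91) = 0.91.
Check: 0.82 ⊙ 0.91 = max(0, 0.73) = 0.73 ≤ 0.73.

0.91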